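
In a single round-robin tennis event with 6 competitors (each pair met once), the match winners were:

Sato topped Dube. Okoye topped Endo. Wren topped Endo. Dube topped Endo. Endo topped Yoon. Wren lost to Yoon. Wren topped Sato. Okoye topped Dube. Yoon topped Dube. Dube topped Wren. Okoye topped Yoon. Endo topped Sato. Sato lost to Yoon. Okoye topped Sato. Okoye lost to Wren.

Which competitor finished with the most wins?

Okoye

Win totals: Endo 2, Dube 2, Okoye 4, Sato 1, Wren 3, Yoon 3.
Okoye leads with 4 wins (next highest: 3).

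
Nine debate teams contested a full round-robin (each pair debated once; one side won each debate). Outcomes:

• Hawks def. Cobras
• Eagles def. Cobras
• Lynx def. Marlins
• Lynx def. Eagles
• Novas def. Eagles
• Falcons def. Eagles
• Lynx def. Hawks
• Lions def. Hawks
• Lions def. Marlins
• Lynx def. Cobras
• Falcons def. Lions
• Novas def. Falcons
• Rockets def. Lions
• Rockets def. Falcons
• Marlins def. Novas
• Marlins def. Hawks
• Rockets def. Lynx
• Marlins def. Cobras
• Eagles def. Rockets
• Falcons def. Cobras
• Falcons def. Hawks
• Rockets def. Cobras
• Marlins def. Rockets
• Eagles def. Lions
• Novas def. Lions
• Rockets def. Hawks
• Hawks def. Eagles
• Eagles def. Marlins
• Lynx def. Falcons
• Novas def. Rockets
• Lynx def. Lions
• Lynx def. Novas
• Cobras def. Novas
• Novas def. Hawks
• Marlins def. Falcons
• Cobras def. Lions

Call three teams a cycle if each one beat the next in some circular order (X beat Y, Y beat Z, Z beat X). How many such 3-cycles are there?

18

Win totals: Lynx 7, Rockets 5, Novas 5, Hawks 2, Lions 2, Falcons 4, Eagles 4, Cobras 2, Marlins 5.
A team with w wins dominates both others in C(w,2) triples; summing gives 21 + 10 + 10 + 1 + 1 + 6 + 6 + 1 + 10 = 66 transitive triples.
Total triples C(9,3) = 84, so cyclic triples = 84 − 66 = 18.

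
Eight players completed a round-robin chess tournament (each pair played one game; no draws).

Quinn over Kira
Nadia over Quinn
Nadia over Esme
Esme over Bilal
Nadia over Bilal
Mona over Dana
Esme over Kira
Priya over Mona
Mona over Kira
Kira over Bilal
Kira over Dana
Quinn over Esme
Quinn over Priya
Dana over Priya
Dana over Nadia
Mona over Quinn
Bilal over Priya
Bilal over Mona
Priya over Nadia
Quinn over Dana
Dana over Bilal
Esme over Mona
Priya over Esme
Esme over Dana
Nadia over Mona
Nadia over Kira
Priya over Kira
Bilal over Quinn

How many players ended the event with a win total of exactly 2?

Win totals: Bilal 3, Kira 2, Nadia 5, Quinn 4, Dana 3, Priya 4, Mona 3, Esme 4.
Exactly 2: Kira — 1 player.

1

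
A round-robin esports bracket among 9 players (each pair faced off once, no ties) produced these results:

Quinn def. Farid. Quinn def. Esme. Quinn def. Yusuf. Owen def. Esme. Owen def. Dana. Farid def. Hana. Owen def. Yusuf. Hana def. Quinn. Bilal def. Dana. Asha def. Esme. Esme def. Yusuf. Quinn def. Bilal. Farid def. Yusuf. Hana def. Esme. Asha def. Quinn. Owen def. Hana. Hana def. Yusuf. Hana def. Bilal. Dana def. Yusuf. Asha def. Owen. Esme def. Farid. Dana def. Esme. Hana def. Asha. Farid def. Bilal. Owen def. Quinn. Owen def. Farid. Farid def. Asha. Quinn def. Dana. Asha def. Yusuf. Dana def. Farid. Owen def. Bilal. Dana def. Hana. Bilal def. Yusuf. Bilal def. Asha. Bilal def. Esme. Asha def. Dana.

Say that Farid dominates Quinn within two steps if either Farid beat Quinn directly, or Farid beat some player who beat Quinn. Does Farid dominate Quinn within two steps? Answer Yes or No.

Yes

Farid did not beat Quinn directly.
Farid beat Yusuf, Asha, Hana, Bilal. Of those, Asha beat Quinn.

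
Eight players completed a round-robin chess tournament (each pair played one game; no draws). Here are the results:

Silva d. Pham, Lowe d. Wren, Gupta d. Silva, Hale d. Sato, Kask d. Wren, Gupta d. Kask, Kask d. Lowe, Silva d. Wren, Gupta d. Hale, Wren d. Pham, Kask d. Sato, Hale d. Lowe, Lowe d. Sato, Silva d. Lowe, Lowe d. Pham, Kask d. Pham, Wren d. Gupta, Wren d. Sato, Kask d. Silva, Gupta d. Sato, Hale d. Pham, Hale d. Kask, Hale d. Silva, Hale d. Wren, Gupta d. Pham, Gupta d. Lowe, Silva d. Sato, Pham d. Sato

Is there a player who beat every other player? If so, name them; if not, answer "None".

Highest win total is Hale with 6 (out of 7 possible).
Hale lost to Gupta, so no player went undefeated.

None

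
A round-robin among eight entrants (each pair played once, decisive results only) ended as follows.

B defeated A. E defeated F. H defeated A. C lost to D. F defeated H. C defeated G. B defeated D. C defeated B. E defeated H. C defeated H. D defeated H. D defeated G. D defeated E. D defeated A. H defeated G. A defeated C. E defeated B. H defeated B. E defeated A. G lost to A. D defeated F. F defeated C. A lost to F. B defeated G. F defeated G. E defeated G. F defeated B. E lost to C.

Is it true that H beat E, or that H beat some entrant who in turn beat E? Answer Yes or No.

No

H did not beat E directly.
H beat A, B, G, but each of them lost to E. No two-step path.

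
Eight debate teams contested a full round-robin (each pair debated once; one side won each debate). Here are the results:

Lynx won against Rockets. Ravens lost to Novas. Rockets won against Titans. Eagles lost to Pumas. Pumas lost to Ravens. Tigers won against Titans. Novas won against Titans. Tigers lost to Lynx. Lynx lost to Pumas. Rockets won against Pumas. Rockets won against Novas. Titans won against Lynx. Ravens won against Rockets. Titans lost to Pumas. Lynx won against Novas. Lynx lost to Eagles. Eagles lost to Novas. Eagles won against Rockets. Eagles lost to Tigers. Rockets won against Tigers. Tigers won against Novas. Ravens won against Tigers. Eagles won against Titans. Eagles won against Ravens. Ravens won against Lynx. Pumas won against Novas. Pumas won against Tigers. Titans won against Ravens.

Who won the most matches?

Win totals: Lynx 3, Novas 3, Rockets 4, Pumas 5, Ravens 4, Tigers 3, Eagles 4, Titans 2.
Pumas leads with 5 wins (next highest: 4).

Pumas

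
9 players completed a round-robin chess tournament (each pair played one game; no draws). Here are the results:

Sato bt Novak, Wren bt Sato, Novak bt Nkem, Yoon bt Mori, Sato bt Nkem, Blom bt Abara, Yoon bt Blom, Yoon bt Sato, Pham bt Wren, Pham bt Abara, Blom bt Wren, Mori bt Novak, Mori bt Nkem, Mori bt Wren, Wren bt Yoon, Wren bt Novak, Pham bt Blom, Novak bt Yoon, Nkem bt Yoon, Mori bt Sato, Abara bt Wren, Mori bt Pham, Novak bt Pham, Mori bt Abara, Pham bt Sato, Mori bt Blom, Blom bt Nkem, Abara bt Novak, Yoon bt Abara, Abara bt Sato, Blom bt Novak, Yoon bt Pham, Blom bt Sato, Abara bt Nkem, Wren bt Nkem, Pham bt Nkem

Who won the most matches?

Win totals: Pham 5, Blom 5, Nkem 1, Mori 7, Yoon 5, Novak 3, Abara 4, Wren 4, Sato 2.
Mori leads with 7 wins (next highest: 5).

Mori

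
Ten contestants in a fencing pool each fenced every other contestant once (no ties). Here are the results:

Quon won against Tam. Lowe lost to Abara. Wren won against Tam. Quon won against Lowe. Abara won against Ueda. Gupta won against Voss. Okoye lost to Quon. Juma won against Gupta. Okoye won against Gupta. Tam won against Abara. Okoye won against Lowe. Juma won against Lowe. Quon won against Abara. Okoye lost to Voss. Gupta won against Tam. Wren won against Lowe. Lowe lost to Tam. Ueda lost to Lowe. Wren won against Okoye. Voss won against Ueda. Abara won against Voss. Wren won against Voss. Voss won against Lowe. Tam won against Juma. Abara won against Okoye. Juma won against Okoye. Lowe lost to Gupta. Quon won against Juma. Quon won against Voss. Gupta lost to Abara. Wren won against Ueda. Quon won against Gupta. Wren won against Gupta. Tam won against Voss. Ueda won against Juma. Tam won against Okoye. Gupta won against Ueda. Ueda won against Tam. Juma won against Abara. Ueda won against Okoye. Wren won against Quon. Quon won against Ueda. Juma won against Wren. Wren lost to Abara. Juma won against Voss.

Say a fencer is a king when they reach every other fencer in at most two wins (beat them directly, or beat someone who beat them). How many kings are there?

Abara reaches everyone (king).
Voss cannot reach Abara, Wren, Quon in two steps.
Gupta cannot reach Wren, Quon in two steps.
Tam cannot reach Quon in two steps.
Ueda cannot reach Quon in two steps.
Lowe cannot reach Abara, Voss, Gupta, Wren, Quon in two steps.
Okoye cannot reach Abara, Wren, Quon, Juma in two steps.
Wren reaches everyone (king).
Quon reaches everyone (king).
Juma reaches everyone (king).
Kings: Abara, Wren, Quon, Juma — 4.

4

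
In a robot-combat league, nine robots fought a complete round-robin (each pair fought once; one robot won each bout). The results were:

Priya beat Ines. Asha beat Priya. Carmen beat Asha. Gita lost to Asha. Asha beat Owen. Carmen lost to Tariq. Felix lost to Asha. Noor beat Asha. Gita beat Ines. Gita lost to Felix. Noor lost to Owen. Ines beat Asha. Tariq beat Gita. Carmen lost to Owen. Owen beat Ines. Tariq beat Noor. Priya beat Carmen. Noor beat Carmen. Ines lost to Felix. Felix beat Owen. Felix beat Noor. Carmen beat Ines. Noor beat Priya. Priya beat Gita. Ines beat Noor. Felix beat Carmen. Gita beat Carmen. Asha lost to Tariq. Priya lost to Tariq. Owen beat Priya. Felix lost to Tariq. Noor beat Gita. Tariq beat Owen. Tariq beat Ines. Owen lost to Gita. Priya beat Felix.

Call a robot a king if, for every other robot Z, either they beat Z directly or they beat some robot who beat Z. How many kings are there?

Asha cannot reach Tariq in two steps.
Owen cannot reach Tariq in two steps.
Gita cannot reach Tariq, Felix in two steps.
Tariq reaches everyone (king).
Felix cannot reach Tariq in two steps.
Carmen cannot reach Tariq in two steps.
Ines cannot reach Tariq in two steps.
Priya cannot reach Tariq in two steps.
Noor cannot reach Tariq in two steps.
Kings: Tariq — 1.

1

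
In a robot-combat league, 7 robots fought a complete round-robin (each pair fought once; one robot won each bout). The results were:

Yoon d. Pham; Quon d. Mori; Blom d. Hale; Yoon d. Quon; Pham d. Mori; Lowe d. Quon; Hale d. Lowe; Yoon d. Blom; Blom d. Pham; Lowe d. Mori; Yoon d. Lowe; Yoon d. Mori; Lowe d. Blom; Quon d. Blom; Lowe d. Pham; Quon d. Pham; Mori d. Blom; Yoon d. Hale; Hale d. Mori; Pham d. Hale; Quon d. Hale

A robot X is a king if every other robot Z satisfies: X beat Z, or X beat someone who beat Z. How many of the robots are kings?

1

Blom cannot reach Quon, Yoon in two steps.
Hale cannot reach Yoon in two steps.
Quon cannot reach Yoon in two steps.
Mori cannot reach Quon, Yoon, Lowe in two steps.
Yoon reaches everyone (king).
Lowe cannot reach Yoon in two steps.
Pham cannot reach Quon, Yoon in two steps.
Kings: Yoon — 1.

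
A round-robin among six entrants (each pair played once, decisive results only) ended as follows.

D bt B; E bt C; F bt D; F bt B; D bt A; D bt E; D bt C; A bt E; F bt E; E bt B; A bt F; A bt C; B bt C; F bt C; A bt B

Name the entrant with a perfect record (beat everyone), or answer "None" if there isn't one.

Highest win total is F with 4 (out of 5 possible).
F lost to A, so no entrant went undefeated.

None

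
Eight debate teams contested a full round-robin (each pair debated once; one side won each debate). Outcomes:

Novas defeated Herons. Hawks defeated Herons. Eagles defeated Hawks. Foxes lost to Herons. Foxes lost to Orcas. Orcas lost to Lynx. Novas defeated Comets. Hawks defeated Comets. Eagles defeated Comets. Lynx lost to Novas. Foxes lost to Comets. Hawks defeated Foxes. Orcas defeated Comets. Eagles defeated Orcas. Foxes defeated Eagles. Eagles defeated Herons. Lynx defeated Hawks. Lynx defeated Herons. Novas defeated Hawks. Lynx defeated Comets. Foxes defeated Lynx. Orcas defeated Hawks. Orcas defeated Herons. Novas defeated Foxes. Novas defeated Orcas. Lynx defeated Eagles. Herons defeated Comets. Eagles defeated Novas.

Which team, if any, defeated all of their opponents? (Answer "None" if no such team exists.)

Highest win total is Novas with 6 (out of 7 possible).
Novas lost to Eagles, so no team went undefeated.

None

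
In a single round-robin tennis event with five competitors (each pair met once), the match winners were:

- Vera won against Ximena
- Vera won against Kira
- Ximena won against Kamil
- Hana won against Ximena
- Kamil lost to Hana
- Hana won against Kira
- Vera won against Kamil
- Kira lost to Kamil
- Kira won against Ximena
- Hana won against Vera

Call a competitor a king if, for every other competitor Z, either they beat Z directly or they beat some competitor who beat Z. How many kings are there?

1

Kira cannot reach Vera, Hana in two steps.
Vera cannot reach Hana in two steps.
Ximena cannot reach Vera, Hana in two steps.
Hana reaches everyone (king).
Kamil cannot reach Vera, Hana in two steps.
Kings: Hana — 1.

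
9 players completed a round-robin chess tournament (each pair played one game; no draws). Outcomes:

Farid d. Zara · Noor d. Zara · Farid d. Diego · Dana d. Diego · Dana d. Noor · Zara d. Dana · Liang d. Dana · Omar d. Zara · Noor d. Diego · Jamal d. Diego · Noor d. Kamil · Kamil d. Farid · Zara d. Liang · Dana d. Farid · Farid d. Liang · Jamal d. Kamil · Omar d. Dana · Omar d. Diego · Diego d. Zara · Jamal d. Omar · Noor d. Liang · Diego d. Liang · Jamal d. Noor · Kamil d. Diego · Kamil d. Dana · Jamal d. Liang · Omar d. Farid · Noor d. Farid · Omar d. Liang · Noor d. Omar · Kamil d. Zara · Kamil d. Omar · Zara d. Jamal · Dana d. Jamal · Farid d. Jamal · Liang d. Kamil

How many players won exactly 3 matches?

Win totals: Liang 2, Dana 4, Jamal 5, Omar 5, Kamil 5, Noor 6, Farid 4, Zara 3, Diego 2.
Exactly 3: Zara — 1 player.

1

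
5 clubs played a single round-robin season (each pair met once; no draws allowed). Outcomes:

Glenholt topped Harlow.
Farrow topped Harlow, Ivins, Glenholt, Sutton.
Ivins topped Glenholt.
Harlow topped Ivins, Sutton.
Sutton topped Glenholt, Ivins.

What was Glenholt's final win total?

1

Glenholt's results: beat Harlow; lost to Farrow, Sutton, Ivins.
That is 1 win.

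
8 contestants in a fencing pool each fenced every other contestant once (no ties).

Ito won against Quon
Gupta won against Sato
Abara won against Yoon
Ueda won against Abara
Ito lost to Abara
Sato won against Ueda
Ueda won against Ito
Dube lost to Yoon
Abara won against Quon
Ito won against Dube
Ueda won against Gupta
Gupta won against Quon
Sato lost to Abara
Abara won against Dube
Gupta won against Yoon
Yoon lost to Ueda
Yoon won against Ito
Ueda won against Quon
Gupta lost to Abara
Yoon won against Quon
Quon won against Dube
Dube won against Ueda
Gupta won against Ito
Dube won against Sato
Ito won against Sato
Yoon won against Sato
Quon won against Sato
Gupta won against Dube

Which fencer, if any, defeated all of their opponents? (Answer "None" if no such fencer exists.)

None

Highest win total is Abara with 6 (out of 7 possible).
Abara lost to Ueda, so no fencer went undefeated.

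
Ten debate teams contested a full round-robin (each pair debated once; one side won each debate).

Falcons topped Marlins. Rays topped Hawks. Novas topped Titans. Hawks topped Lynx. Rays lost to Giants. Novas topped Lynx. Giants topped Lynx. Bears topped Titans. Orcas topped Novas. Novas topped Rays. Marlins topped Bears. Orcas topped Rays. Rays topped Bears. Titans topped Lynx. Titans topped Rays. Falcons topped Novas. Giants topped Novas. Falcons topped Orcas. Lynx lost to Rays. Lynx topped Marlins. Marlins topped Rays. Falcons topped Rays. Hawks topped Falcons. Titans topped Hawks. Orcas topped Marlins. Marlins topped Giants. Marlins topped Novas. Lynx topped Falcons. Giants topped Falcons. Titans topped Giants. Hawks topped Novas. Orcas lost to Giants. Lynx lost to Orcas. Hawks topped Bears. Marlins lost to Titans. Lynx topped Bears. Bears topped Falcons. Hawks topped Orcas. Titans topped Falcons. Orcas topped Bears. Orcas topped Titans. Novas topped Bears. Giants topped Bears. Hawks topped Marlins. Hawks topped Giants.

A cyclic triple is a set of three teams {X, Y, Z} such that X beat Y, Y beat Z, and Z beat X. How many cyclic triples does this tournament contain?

Win totals: Marlins 4, Giants 6, Bears 2, Titans 6, Orcas 6, Lynx 3, Rays 3, Falcons 4, Hawks 7, Novas 4.
A team with w wins dominates both others in C(w,2) triples; summing gives 6 + 15 + 1 + 15 + 15 + 3 + 3 + 6 + 21 + 6 = 91 transitive triples.
Total triples C(10,3) = 120, so cyclic triples = 120 − 91 = 29.

29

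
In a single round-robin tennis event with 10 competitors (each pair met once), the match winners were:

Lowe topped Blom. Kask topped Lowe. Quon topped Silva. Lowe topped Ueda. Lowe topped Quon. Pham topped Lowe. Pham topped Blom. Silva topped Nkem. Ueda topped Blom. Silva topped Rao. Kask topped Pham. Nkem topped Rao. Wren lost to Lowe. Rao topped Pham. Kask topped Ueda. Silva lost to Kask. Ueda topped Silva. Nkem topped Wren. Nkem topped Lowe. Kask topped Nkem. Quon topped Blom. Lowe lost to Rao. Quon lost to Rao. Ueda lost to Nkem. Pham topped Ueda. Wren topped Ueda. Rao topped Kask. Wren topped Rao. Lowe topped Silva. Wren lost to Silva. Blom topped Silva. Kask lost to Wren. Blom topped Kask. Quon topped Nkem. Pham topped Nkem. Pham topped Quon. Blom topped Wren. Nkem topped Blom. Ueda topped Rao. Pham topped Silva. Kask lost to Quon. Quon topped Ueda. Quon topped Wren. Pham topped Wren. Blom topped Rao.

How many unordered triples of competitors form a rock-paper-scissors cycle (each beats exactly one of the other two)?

33

Win totals: Blom 4, Rao 4, Wren 3, Ueda 3, Pham 7, Nkem 5, Lowe 5, Kask 5, Silva 3, Quon 6.
A competitor with w wins dominates both others in C(w,2) triples; summing gives 6 + 6 + 3 + 3 + 21 + 10 + 10 + 10 + 3 + 15 = 87 transitive triples.
Total triples C(10,3) = 120, so cyclic triples = 120 − 87 = 33.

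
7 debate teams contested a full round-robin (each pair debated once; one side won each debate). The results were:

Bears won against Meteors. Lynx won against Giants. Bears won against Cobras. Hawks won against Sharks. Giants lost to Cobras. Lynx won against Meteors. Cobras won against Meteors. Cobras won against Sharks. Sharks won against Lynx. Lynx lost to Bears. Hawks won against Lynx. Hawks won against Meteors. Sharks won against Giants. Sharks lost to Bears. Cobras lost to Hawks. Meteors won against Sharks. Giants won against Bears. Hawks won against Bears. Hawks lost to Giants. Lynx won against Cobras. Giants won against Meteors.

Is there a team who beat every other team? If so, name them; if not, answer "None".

Highest win total is Hawks with 5 (out of 6 possible).
Hawks lost to Giants, so no team went undefeated.

None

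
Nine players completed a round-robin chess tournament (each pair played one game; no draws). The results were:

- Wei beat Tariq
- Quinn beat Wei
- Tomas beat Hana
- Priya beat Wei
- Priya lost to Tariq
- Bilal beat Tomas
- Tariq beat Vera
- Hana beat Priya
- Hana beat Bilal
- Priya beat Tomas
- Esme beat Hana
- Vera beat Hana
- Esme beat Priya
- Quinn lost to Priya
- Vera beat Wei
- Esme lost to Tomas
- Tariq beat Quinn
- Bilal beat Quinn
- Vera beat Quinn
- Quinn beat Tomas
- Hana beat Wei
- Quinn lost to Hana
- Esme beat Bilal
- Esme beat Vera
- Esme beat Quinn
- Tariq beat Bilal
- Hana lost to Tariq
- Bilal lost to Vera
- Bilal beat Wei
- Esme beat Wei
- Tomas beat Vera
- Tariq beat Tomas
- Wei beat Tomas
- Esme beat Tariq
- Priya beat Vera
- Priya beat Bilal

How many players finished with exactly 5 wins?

1

Win totals: Wei 2, Tariq 6, Priya 5, Hana 4, Tomas 3, Quinn 2, Esme 7, Vera 4, Bilal 3.
Exactly 5: Priya — 1 player.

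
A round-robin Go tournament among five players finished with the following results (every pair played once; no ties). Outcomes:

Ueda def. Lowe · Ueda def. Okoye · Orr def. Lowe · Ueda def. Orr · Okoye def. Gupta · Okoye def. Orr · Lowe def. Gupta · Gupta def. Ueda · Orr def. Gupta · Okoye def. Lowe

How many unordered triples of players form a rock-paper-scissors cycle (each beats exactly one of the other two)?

3

Win totals: Lowe 1, Okoye 3, Orr 2, Gupta 1, Ueda 3.
A player with w wins dominates both others in C(w,2) triples; summing gives 0 + 3 + 1 + 0 + 3 = 7 transitive triples.
Total triples C(5,3) = 10, so cyclic triples = 10 − 7 = 3.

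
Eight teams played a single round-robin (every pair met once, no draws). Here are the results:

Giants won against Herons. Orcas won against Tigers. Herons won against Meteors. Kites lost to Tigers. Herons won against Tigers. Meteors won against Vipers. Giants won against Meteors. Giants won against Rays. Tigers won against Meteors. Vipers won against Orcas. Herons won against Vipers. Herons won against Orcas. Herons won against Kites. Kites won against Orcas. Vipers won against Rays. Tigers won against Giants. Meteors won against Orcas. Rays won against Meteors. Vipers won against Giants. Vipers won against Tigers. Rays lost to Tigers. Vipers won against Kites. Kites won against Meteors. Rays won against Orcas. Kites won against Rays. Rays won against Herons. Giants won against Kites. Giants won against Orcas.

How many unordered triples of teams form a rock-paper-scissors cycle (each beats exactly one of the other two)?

13

Win totals: Tigers 4, Orcas 1, Rays 3, Herons 5, Vipers 5, Giants 5, Kites 3, Meteors 2.
A team with w wins dominates both others in C(w,2) triples; summing gives 6 + 0 + 3 + 10 + 10 + 10 + 3 + 1 = 43 transitive triples.
Total triples C(8,3) = 56, so cyclic triples = 56 − 43 = 13.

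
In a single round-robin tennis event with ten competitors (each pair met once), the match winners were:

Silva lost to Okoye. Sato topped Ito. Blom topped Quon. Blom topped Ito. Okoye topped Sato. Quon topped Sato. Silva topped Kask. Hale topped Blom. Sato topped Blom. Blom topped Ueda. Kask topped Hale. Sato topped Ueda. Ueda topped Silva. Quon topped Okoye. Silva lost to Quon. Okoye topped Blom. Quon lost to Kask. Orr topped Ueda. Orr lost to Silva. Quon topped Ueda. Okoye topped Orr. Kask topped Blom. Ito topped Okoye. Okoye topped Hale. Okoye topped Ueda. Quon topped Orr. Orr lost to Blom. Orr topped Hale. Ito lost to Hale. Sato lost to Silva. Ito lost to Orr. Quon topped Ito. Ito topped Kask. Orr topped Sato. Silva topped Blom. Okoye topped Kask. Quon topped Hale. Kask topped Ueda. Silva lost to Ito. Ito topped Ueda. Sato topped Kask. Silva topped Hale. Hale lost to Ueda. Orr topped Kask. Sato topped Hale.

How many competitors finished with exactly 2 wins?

2

Win totals: Sato 5, Okoye 7, Kask 4, Ueda 2, Silva 5, Quon 7, Blom 4, Hale 2, Ito 4, Orr 5.
Exactly 2: Ueda, Hale — 2 competitors.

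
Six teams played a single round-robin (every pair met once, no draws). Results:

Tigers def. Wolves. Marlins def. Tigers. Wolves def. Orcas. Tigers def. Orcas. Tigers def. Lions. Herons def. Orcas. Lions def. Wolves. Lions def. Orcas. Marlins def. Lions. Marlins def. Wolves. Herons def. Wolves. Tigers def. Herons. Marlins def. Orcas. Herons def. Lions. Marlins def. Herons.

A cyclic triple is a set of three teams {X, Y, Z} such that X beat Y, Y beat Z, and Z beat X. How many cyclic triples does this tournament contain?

0

Of the C(6,3) = 20 triples, the cyclic ones are: none.
That is 0.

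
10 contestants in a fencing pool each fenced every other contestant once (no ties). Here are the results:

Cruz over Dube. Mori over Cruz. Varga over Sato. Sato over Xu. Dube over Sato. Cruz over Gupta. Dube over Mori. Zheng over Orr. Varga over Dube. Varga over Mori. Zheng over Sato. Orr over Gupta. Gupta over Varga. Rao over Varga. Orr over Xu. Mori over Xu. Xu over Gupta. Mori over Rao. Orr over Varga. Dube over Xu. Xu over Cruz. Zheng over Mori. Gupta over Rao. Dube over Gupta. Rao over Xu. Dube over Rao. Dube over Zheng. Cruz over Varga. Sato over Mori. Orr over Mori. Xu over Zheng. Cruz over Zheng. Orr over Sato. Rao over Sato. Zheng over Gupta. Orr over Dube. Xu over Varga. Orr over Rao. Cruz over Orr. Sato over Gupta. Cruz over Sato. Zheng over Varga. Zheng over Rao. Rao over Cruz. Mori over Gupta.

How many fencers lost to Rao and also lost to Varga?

1

Rao beat: Sato, Xu, Cruz, Varga.
Varga beat: Sato, Mori, Dube.
Both beat: Sato — 1.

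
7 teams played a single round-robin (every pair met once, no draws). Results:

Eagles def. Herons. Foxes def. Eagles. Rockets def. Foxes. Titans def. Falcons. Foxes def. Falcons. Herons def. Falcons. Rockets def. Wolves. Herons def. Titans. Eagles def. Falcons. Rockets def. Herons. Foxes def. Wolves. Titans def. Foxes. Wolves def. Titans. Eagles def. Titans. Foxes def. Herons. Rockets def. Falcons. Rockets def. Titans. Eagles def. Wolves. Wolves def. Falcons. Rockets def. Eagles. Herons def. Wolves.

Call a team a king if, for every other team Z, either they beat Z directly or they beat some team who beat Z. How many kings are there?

Wolves cannot reach Herons, Rockets, Eagles in two steps.
Titans cannot reach Rockets in two steps.
Foxes cannot reach Rockets in two steps.
Herons cannot reach Rockets, Eagles in two steps.
Falcons cannot reach Wolves, Titans, Foxes, Herons, Rockets, Eagles in two steps.
Rockets reaches everyone (king).
Eagles cannot reach Rockets in two steps.
Kings: Rockets — 1.

1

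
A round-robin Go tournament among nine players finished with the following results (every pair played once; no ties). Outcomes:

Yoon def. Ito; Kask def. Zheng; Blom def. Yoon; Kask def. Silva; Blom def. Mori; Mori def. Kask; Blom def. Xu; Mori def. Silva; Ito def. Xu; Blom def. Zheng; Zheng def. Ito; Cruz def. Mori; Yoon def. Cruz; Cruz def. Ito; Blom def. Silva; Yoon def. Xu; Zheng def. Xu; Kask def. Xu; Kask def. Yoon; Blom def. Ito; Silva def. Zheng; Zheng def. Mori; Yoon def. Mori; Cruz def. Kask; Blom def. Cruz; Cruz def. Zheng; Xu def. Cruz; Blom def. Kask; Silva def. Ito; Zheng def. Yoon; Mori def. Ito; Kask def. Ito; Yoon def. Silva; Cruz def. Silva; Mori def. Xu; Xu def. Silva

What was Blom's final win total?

8

Blom's results: beat Yoon, Mori, Cruz, Ito, Zheng, Silva, Kask, Xu; lost to no one.
That is 8 wins.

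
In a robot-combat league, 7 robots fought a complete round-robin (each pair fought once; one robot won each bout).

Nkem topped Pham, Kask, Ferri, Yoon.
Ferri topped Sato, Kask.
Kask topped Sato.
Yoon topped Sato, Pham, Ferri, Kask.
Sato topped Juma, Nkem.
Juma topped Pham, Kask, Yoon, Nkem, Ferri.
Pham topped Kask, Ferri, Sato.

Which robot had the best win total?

Win totals: Juma 5, Ferri 2, Yoon 4, Nkem 4, Kask 1, Sato 2, Pham 3.
Juma leads with 5 wins (next highest: 4).

Juma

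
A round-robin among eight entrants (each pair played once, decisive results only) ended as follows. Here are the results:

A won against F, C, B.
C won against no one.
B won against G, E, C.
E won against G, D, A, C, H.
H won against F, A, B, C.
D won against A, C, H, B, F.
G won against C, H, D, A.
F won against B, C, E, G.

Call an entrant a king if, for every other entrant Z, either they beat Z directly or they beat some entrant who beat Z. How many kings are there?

3

A cannot reach D, H in two steps.
B cannot reach F in two steps.
C cannot reach A, B, D, E, F, G, H in two steps.
D reaches everyone (king).
E reaches everyone (king).
F reaches everyone (king).
G cannot reach E in two steps.
H cannot reach D in two steps.
Kings: D, E, F — 3.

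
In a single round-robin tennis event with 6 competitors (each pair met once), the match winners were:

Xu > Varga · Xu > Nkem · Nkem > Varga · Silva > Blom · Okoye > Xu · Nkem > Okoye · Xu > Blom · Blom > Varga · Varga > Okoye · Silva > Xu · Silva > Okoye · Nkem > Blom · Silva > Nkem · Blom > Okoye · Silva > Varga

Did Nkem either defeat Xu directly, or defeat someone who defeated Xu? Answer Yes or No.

Yes

Nkem did not beat Xu directly.
Nkem beat Varga, Okoye, Blom. Of those, Okoye beat Xu.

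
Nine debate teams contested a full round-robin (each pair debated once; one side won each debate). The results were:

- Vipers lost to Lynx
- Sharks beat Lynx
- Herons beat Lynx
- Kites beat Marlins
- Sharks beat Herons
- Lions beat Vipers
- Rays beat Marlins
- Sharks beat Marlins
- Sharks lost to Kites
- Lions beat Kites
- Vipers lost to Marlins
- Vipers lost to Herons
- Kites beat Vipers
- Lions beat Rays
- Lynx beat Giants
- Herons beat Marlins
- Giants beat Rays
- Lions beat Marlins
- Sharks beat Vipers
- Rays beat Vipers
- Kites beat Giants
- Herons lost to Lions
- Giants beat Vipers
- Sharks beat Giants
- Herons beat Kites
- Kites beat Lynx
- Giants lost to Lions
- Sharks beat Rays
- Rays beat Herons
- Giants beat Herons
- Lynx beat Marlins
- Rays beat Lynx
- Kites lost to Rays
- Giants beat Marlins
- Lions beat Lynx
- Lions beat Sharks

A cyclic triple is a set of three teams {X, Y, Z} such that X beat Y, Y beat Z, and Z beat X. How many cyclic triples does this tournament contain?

Win totals: Lions 8, Rays 5, Giants 4, Sharks 6, Kites 5, Herons 4, Lynx 3, Marlins 1, Vipers 0.
A team with w wins dominates both others in C(w,2) triples; summing gives 28 + 10 + 6 + 15 + 10 + 6 + 3 + 0 + 0 = 78 transitive triples.
Total triples C(9,3) = 84, so cyclic triples = 84 − 78 = 6.

6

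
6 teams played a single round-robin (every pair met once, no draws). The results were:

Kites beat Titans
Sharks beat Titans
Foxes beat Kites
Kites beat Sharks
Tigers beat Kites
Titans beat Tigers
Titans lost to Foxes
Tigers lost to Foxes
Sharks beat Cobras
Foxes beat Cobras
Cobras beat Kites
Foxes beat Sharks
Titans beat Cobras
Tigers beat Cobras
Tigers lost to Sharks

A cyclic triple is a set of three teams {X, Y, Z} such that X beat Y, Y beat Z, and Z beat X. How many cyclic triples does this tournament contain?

4

Of the C(6,3) = 20 triples, the cyclic ones are: {Kites, Tigers, Titans}; {Kites, Tigers, Sharks}; {Kites, Cobras, Titans}; {Kites, Cobras, Sharks}.
That is 4.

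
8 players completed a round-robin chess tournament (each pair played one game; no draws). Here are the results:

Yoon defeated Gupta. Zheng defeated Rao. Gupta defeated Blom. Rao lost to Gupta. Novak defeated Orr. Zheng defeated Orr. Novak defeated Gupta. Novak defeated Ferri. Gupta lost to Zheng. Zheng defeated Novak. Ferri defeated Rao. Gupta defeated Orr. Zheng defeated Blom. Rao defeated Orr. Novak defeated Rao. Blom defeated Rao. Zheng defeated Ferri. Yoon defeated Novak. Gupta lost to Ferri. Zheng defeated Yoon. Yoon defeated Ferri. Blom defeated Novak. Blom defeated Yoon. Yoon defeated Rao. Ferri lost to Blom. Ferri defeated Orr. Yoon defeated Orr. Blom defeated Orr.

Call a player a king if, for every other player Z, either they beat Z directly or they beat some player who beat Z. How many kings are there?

1

Yoon cannot reach Zheng in two steps.
Blom cannot reach Zheng in two steps.
Novak cannot reach Yoon, Zheng in two steps.
Zheng reaches everyone (king).
Gupta cannot reach Zheng in two steps.
Orr cannot reach Yoon, Blom, Novak, Zheng, Gupta, Ferri, Rao in two steps.
Ferri cannot reach Yoon, Novak, Zheng in two steps.
Rao cannot reach Yoon, Blom, Novak, Zheng, Gupta, Ferri in two steps.
Kings: Zheng — 1.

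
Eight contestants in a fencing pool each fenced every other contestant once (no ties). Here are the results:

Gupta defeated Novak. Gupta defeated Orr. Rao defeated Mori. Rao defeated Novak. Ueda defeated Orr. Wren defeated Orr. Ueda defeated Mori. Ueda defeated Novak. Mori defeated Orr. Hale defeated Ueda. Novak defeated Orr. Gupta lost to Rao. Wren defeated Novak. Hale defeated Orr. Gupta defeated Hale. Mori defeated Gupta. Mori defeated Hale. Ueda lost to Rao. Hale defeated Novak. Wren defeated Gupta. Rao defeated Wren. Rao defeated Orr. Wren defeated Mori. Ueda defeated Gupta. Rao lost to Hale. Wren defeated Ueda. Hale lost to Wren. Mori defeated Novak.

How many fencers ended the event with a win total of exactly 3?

1

Win totals: Ueda 4, Wren 6, Hale 4, Orr 0, Novak 1, Rao 6, Gupta 3, Mori 4.
Exactly 3: Gupta — 1 fencer.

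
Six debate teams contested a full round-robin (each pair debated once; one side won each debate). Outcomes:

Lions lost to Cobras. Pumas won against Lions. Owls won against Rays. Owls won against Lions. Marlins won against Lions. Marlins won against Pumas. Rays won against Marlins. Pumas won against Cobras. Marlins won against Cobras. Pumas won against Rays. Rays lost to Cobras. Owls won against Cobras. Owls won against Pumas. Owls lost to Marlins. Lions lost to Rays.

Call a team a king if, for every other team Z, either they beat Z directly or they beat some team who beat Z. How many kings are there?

3

Pumas cannot reach Owls in two steps.
Rays reaches everyone (king).
Cobras cannot reach Pumas, Owls in two steps.
Marlins reaches everyone (king).
Lions cannot reach Pumas, Rays, Cobras, Marlins, Owls in two steps.
Owls reaches everyone (king).
Kings: Rays, Marlins, Owls — 3.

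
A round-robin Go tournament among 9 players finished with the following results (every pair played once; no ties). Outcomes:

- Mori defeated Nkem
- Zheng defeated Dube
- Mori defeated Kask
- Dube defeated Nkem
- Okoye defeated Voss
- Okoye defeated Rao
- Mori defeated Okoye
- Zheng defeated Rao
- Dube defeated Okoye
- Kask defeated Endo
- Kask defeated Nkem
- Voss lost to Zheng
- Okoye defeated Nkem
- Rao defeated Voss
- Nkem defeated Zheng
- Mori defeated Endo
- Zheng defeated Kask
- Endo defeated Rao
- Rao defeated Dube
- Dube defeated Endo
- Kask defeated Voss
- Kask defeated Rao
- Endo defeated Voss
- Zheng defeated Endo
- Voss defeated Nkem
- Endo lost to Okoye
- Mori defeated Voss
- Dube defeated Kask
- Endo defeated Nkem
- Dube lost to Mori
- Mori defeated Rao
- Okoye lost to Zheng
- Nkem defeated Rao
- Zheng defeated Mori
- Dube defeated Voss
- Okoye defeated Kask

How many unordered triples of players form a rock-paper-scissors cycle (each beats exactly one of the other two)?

11

Win totals: Zheng 7, Dube 5, Voss 1, Kask 4, Endo 3, Mori 7, Rao 2, Nkem 2, Okoye 5.
A player with w wins dominates both others in C(w,2) triples; summing gives 21 + 10 + 0 + 6 + 3 + 21 + 1 + 1 + 10 = 73 transitive triples.
Total triples C(9,3) = 84, so cyclic triples = 84 − 73 = 11.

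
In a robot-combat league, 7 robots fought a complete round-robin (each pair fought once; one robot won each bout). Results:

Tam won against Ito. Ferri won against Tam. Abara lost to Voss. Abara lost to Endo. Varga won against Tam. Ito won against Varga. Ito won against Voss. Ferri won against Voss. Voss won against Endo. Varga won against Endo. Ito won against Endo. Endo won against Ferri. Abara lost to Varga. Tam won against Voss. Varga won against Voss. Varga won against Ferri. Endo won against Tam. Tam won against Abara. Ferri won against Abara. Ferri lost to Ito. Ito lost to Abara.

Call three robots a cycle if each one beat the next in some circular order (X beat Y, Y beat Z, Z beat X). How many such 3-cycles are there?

9

Win totals: Ito 4, Tam 3, Ferri 3, Endo 3, Voss 2, Abara 1, Varga 5.
A robot with w wins dominates both others in C(w,2) triples; summing gives 6 + 3 + 3 + 3 + 1 + 0 + 10 = 26 transitive triples.
Total triples C(7,3) = 35, so cyclic triples = 35 − 26 = 9.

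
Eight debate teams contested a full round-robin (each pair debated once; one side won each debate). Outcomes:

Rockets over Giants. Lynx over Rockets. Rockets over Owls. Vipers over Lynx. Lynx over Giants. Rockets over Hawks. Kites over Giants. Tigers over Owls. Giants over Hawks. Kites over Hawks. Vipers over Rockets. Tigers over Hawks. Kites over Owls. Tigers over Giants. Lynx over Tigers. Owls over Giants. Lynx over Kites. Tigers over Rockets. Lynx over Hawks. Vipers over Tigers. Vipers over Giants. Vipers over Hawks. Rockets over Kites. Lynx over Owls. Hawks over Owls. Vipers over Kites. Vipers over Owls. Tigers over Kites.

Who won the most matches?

Win totals: Vipers 7, Hawks 1, Owls 1, Kites 3, Lynx 6, Tigers 5, Rockets 4, Giants 1.
Vipers leads with 7 wins (next highest: 6).

Vipers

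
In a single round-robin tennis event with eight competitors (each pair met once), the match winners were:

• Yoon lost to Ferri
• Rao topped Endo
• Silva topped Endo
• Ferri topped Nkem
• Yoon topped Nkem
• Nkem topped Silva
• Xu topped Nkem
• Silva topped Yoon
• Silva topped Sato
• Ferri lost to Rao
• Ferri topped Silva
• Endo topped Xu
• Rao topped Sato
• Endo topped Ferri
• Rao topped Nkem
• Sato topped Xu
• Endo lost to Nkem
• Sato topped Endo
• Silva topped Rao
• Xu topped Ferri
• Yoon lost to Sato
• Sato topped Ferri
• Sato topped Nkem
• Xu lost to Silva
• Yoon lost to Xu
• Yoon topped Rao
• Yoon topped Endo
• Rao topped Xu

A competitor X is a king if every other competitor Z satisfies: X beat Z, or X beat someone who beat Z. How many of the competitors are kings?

Rao reaches everyone (king).
Xu cannot reach Sato in two steps.
Yoon reaches everyone (king).
Silva reaches everyone (king).
Sato reaches everyone (king).
Ferri reaches everyone (king).
Endo cannot reach Rao, Sato in two steps.
Nkem reaches everyone (king).
Kings: Rao, Yoon, Silva, Sato, Ferri, Nkem — 6.

6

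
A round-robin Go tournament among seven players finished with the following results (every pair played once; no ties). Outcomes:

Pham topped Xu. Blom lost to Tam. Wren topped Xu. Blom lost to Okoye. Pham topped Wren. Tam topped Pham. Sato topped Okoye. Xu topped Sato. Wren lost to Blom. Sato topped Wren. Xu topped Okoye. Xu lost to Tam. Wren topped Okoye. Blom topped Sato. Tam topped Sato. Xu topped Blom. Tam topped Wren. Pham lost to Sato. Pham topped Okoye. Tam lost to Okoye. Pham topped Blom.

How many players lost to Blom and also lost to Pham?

Blom beat: Wren, Sato.
Pham beat: Wren, Okoye, Blom, Xu.
Both beat: Wren — 1.

1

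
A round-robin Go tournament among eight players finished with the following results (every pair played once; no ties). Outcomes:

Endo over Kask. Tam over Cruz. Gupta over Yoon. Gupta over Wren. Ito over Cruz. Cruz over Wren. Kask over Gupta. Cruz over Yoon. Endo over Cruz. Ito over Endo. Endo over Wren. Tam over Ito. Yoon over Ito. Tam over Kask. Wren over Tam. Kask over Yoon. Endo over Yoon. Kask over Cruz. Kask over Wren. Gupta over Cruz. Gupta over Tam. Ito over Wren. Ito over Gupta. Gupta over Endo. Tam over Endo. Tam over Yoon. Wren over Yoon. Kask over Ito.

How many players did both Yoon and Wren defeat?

0

Yoon beat: Ito.
Wren beat: Yoon, Tam.
No one was beaten by both.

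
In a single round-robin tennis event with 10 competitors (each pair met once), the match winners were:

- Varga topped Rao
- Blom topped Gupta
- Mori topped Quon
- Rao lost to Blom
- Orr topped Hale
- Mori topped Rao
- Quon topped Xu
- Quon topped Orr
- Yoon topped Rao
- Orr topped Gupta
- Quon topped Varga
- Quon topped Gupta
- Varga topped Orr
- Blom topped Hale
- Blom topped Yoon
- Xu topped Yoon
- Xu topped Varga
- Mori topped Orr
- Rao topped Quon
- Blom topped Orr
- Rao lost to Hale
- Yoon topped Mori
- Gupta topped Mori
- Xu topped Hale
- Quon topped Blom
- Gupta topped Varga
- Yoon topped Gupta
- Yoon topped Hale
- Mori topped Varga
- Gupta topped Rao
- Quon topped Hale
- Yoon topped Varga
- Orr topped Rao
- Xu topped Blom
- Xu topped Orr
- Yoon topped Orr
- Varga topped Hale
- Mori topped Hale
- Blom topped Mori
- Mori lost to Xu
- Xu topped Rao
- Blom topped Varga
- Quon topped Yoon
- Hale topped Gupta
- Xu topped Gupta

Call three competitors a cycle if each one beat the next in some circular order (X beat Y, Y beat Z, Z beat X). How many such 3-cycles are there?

15

Win totals: Orr 3, Quon 7, Hale 2, Rao 1, Xu 8, Gupta 3, Yoon 6, Varga 3, Mori 5, Blom 7.
A competitor with w wins dominates both others in C(w,2) triples; summing gives 3 + 21 + 1 + 0 + 28 + 3 + 15 + 3 + 10 + 21 = 105 transitive triples.
Total triples C(10,3) = 120, so cyclic triples = 120 − 105 = 15.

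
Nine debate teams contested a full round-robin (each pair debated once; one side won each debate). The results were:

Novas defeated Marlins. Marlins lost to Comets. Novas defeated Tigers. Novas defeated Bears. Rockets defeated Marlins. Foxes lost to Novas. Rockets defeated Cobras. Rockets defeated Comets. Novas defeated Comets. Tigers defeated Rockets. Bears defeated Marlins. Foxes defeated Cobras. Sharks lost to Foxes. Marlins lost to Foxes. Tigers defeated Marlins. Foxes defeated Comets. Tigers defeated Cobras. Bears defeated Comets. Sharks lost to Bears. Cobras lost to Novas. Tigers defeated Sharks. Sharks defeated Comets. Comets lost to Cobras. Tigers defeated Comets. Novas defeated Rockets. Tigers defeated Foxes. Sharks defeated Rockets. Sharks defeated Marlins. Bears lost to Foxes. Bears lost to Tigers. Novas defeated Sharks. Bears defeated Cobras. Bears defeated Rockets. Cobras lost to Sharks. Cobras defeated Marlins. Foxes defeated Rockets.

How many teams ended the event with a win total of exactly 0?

Win totals: Sharks 4, Tigers 7, Bears 5, Comets 1, Cobras 2, Foxes 6, Rockets 3, Novas 8, Marlins 0.
Exactly 0: Marlins — 1 team.

1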